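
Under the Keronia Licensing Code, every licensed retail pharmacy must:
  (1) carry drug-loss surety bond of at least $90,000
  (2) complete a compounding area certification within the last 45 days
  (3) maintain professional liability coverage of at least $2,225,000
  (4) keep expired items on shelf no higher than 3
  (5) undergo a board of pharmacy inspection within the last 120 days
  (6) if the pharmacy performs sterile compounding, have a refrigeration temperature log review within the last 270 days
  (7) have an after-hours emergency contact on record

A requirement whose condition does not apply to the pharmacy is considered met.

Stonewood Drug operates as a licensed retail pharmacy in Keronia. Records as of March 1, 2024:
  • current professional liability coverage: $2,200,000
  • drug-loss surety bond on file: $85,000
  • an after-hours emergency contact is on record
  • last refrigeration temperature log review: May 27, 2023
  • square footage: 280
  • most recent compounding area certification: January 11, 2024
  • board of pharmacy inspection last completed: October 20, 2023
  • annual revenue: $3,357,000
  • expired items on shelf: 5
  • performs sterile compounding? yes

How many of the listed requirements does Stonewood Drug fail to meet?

1. drug-loss surety bond $85,000 < $90,000 → not met
2. compounding area certification 50 days ago vs limit 45 → not met
3. professional liability coverage $2,200,000 < $2,225,000 → not met
4. expired items on shelf 5 > 3 → not met
5. board of pharmacy inspection 133 days ago vs limit 120 → not met
6. condition 'performs sterile compounding' holds; refrigeration temperature log review 279 days ago vs limit 270 → not met
7. after-hours emergency contact present → met
Not met: 6 of 7

6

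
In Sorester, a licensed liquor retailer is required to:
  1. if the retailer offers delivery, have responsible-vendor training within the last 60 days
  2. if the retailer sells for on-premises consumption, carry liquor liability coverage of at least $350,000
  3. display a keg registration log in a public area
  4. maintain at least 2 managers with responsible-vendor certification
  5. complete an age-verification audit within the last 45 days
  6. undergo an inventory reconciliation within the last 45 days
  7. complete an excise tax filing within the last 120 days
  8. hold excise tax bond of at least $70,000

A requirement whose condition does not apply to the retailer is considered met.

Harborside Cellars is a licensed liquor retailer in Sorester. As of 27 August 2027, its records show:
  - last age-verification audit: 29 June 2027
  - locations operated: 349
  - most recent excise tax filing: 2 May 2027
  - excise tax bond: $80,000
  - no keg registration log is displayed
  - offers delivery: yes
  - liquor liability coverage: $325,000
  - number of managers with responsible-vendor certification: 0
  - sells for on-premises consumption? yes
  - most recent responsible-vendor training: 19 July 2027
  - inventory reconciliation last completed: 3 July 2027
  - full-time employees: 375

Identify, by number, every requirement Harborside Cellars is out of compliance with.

1. condition 'offers delivery' holds; responsible-vendor training 39 days ago vs limit 60 → met
2. condition 'sells for on-premises consumption' holds; liquor liability coverage $325,000 < $350,000 → not met
3. keg registration log absent → not met
4. managers with responsible-vendor certification 0 < 2 → not met
5. age-verification audit 59 days ago vs limit 45 → not met
6. inventory reconciliation 55 days ago vs limit 45 → not met
7. excise tax filing 117 days ago vs limit 120 → met
8. excise tax bond $80,000 ≥ $70,000 → met
Not met: 2, 3, 4, 5, 6

2, 3, 4, 5, 6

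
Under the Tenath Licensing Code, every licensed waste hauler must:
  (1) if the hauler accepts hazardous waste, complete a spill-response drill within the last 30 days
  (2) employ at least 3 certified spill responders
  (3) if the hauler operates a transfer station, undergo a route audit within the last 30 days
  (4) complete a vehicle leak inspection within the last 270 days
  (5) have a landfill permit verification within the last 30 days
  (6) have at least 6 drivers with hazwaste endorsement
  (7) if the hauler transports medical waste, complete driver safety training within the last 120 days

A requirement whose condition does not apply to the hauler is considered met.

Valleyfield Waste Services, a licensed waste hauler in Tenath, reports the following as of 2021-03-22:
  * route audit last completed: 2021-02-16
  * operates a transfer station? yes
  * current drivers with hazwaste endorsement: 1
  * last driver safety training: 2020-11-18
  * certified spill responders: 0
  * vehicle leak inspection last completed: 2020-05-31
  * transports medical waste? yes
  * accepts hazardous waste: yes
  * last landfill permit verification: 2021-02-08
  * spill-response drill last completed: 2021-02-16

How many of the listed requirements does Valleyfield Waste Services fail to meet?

7

1. condition 'accepts hazardous waste' holds; spill-response drill 34 days ago vs limit 30 → not met
2. certified spill responders 0 < 3 → not met
3. condition 'operates a transfer station' holds; route audit 34 days ago vs limit 30 → not met
4. vehicle leak inspection 295 days ago vs limit 270 → not met
5. landfill permit verification 42 days ago vs limit 30 → not met
6. drivers with hazwaste endorsement 1 < 6 → not met
7. condition 'transports medical waste' holds; driver safety training 124 days ago vs limit 120 → not met
Not met: 7 of 7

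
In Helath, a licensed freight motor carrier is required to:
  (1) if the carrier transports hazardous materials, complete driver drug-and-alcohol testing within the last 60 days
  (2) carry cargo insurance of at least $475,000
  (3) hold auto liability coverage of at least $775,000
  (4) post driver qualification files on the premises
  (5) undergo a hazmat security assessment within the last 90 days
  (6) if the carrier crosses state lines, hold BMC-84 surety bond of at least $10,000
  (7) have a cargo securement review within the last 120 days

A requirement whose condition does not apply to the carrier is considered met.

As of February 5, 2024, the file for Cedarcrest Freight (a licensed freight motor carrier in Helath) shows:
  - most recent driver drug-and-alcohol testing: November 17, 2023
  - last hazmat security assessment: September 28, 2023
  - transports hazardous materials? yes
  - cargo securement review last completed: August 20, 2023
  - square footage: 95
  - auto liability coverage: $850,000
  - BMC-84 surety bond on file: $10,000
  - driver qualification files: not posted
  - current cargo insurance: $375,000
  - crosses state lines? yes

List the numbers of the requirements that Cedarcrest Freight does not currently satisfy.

1. condition 'transports hazardous materials' holds; driver drug-and-alcohol testing 80 days ago vs limit 60 → not met
2. cargo insurance $375,000 < $475,000 → not met
3. auto liability coverage $850,000 ≥ $775,000 → met
4. driver qualification files absent → not met
5. hazmat security assessment 130 days ago vs limit 90 → not met
6. condition 'crosses state lines' holds; BMC-84 surety bond $10,000 ≥ $10,000 → met
7. cargo securement review 169 days ago vs limit 120 → not met
Not met: 1, 2, 4, 5, 7

1, 2, 4, 5, 7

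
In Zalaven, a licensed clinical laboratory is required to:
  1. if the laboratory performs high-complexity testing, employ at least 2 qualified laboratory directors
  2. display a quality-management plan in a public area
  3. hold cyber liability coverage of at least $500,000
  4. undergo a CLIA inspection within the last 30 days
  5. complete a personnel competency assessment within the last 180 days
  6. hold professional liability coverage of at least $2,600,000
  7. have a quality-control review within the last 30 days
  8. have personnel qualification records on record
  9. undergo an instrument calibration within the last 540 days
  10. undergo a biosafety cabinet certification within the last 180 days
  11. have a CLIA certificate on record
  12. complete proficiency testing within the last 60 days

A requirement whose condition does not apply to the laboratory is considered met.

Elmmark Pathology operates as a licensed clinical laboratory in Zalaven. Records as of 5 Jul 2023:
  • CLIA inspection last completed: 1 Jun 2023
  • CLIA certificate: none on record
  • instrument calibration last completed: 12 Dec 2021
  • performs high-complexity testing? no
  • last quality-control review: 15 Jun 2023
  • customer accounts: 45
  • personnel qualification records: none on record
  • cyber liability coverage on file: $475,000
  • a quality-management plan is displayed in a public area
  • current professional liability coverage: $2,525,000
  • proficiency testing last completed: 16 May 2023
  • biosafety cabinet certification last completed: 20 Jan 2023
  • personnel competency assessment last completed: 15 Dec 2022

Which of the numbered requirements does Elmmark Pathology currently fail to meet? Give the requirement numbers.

1. condition 'performs high-complexity testing' does not hold → requirement n/a → met
2. quality-management plan present → met
3. cyber liability coverage $475,000 < $500,000 → not met
4. CLIA inspection 34 days ago vs limit 30 → not met
5. personnel competency assessment 202 days ago vs limit 180 → not met
6. professional liability coverage $2,525,000 < $2,600,000 → not met
7. quality-control review 20 days ago vs limit 30 → met
8. personnel qualification records absent → not met
9. instrument calibration 570 days ago vs limit 540 → not met
10. biosafety cabinet certification 166 days ago vs limit 180 → met
11. CLIA certificate absent → not met
12. proficiency testing 50 days ago vs limit 60 → met
Not met: 3, 4, 5, 6, 8, 9, 11

3, 4, 5, 6, 8, 9, 11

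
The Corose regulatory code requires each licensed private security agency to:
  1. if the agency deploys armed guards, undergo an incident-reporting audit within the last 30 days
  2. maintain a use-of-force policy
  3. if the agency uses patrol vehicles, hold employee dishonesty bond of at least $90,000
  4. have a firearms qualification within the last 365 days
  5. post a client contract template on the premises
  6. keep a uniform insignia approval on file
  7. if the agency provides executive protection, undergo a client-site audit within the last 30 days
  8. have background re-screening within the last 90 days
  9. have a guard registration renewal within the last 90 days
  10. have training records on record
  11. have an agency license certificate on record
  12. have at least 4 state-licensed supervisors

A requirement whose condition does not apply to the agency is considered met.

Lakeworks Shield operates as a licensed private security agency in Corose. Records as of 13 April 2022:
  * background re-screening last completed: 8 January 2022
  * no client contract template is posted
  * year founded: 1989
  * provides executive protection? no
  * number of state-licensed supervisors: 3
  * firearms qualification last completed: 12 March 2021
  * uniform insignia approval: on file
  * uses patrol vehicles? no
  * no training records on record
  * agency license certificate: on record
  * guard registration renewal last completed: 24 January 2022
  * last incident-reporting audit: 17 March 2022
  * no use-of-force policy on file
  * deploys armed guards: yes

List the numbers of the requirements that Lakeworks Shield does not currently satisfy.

2, 4, 5, 8, 10, 12

1. condition 'deploys armed guards' holds; incident-reporting audit 27 days ago vs limit 30 → met
2. use-of-force policy absent → not met
3. condition 'uses patrol vehicles' does not hold → requirement n/a → met
4. firearms qualification 397 days ago vs limit 365 → not met
5. client contract template absent → not met
6. uniform insignia approval present → met
7. condition 'provides executive protection' does not hold → requirement n/a → met
8. background re-screening 95 days ago vs limit 90 → not met
9. guard registration renewal 79 days ago vs limit 90 → met
10. training records absent → not met
11. agency license certificate present → met
12. state-licensed supervisors 3 < 4 → not met
Not met: 2, 4, 5, 8, 10, 12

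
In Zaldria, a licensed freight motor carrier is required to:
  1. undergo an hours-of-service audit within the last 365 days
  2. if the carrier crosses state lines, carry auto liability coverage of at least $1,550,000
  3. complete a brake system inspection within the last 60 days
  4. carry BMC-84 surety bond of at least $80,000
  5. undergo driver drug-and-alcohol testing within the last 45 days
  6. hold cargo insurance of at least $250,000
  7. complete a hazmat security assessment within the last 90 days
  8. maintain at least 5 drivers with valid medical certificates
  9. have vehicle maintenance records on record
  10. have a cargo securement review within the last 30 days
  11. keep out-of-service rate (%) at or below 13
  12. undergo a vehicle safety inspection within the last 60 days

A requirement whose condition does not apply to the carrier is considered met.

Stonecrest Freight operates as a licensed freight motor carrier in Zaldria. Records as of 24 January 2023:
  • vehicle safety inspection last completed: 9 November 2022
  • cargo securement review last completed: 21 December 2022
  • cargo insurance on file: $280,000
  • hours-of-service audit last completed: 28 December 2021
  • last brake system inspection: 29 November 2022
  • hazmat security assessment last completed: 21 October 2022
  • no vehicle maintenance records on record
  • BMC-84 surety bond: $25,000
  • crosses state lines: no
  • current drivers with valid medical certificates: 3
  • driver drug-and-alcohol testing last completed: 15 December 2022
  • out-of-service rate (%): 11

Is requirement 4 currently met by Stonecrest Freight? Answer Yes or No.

No

4. BMC-84 surety bond $25,000 < $80,000 → not met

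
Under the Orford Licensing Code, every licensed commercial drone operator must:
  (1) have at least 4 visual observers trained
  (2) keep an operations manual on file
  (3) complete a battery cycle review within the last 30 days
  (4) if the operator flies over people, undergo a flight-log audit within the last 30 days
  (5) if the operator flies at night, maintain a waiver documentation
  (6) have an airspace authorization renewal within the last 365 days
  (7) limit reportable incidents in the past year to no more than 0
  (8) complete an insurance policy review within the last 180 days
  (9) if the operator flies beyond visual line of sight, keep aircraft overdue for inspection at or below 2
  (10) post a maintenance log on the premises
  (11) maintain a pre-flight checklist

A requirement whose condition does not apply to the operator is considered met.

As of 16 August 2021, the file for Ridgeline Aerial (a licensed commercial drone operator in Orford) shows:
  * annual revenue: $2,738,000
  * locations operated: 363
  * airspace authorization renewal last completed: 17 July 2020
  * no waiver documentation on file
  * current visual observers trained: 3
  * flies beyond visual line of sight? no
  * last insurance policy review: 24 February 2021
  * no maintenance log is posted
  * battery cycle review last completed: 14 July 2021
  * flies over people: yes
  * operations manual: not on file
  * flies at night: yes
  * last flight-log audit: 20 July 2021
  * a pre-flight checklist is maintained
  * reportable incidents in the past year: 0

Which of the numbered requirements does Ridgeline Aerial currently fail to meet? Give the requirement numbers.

1, 2, 3, 5, 6, 10

1. visual observers trained 3 < 4 → not met
2. operations manual absent → not met
3. battery cycle review 33 days ago vs limit 30 → not met
4. condition 'flies over people' holds; flight-log audit 27 days ago vs limit 30 → met
5. condition 'flies at night' holds; waiver documentation absent → not met
6. airspace authorization renewal 395 days ago vs limit 365 → not met
7. reportable incidents in the past year 0 ≤ 0 → met
8. insurance policy review 173 days ago vs limit 180 → met
9. condition 'flies beyond visual line of sight' does not hold → requirement n/a → met
10. maintenance log absent → not met
11. pre-flight checklist present → met
Not met: 1, 2, 3, 5, 6, 10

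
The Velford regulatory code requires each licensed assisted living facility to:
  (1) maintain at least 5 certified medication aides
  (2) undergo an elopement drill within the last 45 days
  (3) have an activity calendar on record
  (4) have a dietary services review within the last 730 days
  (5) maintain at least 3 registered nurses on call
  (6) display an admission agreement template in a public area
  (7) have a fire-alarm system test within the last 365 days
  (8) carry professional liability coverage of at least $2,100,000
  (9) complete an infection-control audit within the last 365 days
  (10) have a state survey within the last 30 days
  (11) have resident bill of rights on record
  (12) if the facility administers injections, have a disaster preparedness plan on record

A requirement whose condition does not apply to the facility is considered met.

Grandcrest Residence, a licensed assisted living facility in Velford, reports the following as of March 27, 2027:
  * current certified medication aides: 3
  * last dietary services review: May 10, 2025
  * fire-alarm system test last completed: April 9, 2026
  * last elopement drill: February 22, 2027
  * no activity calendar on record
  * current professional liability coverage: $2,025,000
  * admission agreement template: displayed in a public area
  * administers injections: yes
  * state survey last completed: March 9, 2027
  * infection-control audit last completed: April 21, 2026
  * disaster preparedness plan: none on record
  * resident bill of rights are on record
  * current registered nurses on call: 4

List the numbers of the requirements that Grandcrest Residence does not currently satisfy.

1. certified medication aides 3 < 5 → not met
2. elopement drill 33 days ago vs limit 45 → met
3. activity calendar absent → not met
4. dietary services review 686 days ago vs limit 730 → met
5. registered nurses on call 4 ≥ 3 → met
6. admission agreement template present → met
7. fire-alarm system test 352 days ago vs limit 365 → met
8. professional liability coverage $2,025,000 < $2,100,000 → not met
9. infection-control audit 340 days ago vs limit 365 → met
10. state survey 18 days ago vs limit 30 → met
11. resident bill of rights present → met
12. condition 'administers injections' holds; disaster preparedness plan absent → not met
Not met: 1, 3, 8, 12

1, 3, 8, 12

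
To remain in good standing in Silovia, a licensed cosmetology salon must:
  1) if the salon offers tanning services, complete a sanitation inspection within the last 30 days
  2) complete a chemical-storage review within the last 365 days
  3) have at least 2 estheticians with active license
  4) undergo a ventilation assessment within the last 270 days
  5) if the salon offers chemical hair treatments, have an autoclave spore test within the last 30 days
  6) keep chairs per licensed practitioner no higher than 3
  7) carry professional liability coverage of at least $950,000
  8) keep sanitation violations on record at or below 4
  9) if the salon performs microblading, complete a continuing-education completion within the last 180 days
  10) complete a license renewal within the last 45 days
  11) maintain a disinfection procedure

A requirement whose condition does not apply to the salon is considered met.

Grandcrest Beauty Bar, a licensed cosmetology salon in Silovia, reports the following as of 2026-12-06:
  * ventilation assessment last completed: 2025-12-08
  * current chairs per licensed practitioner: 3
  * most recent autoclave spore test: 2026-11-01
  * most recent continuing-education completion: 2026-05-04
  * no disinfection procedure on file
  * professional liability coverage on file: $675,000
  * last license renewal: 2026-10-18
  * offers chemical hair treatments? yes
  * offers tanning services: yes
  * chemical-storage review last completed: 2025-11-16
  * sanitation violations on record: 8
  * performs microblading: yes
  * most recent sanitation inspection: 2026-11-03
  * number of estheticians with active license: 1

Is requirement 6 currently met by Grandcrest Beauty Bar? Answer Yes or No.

6. chairs per licensed practitioner 3 ≤ 3 → met

Yes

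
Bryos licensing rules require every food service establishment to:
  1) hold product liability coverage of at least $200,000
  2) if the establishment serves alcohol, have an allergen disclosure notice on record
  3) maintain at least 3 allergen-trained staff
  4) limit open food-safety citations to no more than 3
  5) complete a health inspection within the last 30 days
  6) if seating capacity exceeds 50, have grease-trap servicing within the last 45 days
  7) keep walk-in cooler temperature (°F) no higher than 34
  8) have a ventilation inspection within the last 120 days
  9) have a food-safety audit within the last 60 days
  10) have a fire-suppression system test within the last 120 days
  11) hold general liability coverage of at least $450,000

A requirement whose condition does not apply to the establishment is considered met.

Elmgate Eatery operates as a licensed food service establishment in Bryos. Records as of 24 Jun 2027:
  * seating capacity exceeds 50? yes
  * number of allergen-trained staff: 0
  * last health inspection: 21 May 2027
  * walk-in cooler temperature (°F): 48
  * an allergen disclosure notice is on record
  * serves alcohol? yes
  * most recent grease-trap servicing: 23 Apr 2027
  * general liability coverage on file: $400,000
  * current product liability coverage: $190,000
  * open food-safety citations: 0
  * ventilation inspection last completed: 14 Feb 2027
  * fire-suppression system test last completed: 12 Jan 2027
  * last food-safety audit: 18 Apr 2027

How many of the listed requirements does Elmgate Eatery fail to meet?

1. product liability coverage $190,000 < $200,000 → not met
2. condition 'serves alcohol' holds; allergen disclosure notice present → met
3. allergen-trained staff 0 < 3 → not met
4. open food-safety citations 0 ≤ 3 → met
5. health inspection 34 days ago vs limit 30 → not met
6. condition 'seating capacity exceeds 50' holds; grease-trap servicing 62 days ago vs limit 45 → not met
7. walk-in cooler temperature (°F) 48 > 34 → not met
8. ventilation inspection 130 days ago vs limit 120 → not met
9. food-safety audit 67 days ago vs limit 60 → not met
10. fire-suppression system test 163 days ago vs limit 120 → not met
11. general liability coverage $400,000 < $450,000 → not met
Not met: 9 of 11

9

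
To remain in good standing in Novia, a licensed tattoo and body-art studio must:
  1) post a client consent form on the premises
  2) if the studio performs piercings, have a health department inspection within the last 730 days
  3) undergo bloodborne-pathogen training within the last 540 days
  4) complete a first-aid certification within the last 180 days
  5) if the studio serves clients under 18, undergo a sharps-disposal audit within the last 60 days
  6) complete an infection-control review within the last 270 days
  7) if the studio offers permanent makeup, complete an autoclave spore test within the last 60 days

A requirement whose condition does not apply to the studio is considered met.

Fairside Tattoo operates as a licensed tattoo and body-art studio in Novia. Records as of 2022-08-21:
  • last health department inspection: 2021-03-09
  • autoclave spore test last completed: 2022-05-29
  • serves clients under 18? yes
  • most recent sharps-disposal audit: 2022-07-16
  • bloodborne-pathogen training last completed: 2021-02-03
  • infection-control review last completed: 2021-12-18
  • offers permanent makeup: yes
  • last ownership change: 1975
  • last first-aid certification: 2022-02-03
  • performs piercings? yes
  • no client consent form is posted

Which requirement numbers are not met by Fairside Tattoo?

1, 3, 4, 7

1. client consent form absent → not met
2. condition 'performs piercings' holds; health department inspection 530 days ago vs limit 730 → met
3. bloodborne-pathogen training 564 days ago vs limit 540 → not met
4. first-aid certification 199 days ago vs limit 180 → not met
5. condition 'serves clients under 18' holds; sharps-disposal audit 36 days ago vs limit 60 → met
6. infection-control review 246 days ago vs limit 270 → met
7. condition 'offers permanent makeup' holds; autoclave spore test 84 days ago vs limit 60 → not met
Not met: 1, 3, 4, 7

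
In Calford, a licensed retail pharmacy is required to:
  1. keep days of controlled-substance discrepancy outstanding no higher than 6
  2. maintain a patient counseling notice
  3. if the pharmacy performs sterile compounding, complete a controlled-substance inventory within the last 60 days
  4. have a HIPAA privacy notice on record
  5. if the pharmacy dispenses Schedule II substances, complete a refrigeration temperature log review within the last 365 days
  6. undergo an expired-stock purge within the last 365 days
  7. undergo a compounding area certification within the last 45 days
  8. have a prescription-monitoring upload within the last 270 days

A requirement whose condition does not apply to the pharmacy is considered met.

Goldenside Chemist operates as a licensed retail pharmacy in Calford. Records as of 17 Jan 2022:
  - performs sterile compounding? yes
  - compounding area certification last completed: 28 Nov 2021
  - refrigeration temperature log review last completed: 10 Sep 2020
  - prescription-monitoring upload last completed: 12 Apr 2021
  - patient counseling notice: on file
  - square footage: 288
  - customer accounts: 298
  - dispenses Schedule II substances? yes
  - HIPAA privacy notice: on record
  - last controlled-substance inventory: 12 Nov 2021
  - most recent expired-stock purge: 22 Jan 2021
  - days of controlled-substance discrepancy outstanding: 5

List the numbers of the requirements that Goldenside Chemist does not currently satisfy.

3, 5, 7, 8

1. days of controlled-substance discrepancy outstanding 5 ≤ 6 → met
2. patient counseling notice present → met
3. condition 'performs sterile compounding' holds; controlled-substance inventory 66 days ago vs limit 60 → not met
4. HIPAA privacy notice present → met
5. condition 'dispenses Schedule II substances' holds; refrigeration temperature log review 494 days ago vs limit 365 → not met
6. expired-stock purge 360 days ago vs limit 365 → met
7. compounding area certification 50 days ago vs limit 45 → not met
8. prescription-monitoring upload 280 days ago vs limit 270 → not met
Not met: 3, 5, 7, 8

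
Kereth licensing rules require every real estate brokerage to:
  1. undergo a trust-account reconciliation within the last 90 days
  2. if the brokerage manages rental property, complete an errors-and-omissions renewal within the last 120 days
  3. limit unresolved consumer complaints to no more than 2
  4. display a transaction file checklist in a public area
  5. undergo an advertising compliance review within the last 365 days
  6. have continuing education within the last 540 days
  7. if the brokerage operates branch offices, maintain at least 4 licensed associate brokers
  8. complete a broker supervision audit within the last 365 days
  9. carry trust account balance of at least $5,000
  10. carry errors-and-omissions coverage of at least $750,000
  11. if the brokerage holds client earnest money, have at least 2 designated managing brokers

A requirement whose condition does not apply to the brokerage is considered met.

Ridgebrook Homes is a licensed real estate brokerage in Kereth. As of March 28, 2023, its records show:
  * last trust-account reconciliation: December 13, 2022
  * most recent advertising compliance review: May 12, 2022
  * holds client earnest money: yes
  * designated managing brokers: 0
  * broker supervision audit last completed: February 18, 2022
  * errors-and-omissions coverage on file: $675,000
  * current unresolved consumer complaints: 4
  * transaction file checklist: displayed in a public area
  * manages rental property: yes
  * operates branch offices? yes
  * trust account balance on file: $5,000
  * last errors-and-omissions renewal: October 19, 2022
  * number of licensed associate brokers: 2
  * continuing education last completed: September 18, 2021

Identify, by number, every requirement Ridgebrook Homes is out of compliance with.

1, 2, 3, 6, 7, 8, 10, 11

1. trust-account reconciliation 105 days ago vs limit 90 → not met
2. condition 'manages rental property' holds; errors-and-omissions renewal 160 days ago vs limit 120 → not met
3. unresolved consumer complaints 4 > 2 → not met
4. transaction file checklist present → met
5. advertising compliance review 320 days ago vs limit 365 → met
6. continuing education 556 days ago vs limit 540 → not met
7. condition 'operates branch offices' holds; licensed associate brokers 2 < 4 → not met
8. broker supervision audit 403 days ago vs limit 365 → not met
9. trust account balance $5,000 ≥ $5,000 → met
10. errors-and-omissions coverage $675,000 < $750,000 → not met
11. condition 'holds client earnest money' holds; designated managing brokers 0 < 2 → not met
Not met: 1, 2, 3, 6, 7, 8, 10, 11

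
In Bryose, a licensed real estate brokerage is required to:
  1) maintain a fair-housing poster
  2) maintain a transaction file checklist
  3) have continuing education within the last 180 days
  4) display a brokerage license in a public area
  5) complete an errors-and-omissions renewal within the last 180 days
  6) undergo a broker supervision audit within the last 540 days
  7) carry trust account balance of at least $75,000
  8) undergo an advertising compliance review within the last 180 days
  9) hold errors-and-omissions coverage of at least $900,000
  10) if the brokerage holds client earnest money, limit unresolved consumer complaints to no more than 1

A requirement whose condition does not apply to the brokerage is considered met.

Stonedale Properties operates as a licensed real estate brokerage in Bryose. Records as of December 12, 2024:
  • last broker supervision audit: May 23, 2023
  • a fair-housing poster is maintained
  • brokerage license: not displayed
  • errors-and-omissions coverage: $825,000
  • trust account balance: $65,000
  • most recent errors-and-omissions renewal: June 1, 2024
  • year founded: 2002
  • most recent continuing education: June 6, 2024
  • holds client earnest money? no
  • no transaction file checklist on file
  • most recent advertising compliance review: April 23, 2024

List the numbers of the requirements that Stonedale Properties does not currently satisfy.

1. fair-housing poster present → met
2. transaction file checklist absent → not met
3. continuing education 189 days ago vs limit 180 → not met
4. brokerage license absent → not met
5. errors-and-omissions renewal 194 days ago vs limit 180 → not met
6. broker supervision audit 569 days ago vs limit 540 → not met
7. trust account balance $65,000 < $75,000 → not met
8. advertising compliance review 233 days ago vs limit 180 → not met
9. errors-and-omissions coverage $825,000 < $900,000 → not met
10. condition 'holds client earnest money' does not hold → requirement n/a → met
Not met: 2, 3, 4, 5, 6, 7, 8, 9

2, 3, 4, 5, 6, 7, 8, 9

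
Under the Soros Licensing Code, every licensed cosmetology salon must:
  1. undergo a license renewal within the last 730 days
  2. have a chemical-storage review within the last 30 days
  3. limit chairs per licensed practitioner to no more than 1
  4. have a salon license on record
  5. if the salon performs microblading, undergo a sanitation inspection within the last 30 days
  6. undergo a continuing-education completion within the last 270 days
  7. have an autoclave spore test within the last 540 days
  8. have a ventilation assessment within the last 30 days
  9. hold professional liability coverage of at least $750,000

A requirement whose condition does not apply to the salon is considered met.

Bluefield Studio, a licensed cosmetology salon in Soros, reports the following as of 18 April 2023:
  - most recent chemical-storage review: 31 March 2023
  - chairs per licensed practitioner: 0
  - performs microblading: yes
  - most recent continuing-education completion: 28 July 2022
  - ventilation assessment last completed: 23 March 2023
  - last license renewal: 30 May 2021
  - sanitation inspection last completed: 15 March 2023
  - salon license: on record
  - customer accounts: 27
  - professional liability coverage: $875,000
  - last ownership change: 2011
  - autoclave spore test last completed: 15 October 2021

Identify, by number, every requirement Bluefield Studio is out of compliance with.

1. license renewal 688 days ago vs limit 730 → met
2. chemical-storage review 18 days ago vs limit 30 → met
3. chairs per licensed practitioner 0 ≤ 1 → met
4. salon license present → met
5. condition 'performs microblading' holds; sanitation inspection 34 days ago vs limit 30 → not met
6. continuing-education completion 264 days ago vs limit 270 → met
7. autoclave spore test 550 days ago vs limit 540 → not met
8. ventilation assessment 26 days ago vs limit 30 → met
9. professional liability coverage $875,000 ≥ $750,000 → met
Not met: 5, 7

5, 7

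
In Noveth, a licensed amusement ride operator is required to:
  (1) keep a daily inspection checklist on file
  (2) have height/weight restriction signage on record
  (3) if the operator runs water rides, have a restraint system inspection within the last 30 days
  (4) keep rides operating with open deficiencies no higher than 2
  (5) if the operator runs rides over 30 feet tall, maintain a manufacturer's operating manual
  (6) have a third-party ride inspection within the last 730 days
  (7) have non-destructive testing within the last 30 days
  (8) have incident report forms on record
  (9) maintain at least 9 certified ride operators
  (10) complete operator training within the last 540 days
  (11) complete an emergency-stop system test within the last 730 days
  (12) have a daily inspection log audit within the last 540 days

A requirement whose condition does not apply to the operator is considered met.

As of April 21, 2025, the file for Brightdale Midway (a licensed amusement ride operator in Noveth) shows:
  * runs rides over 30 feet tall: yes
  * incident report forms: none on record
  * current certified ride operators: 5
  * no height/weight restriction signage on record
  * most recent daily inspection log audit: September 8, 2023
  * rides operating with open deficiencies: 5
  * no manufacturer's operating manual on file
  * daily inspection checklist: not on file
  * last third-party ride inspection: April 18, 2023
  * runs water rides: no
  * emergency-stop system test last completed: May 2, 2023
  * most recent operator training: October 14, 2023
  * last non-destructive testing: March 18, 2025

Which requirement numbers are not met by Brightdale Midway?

1. daily inspection checklist absent → not met
2. height/weight restriction signage absent → not met
3. condition 'runs water rides' does not hold → requirement n/a → met
4. rides operating with open deficiencies 5 > 2 → not met
5. condition 'runs rides over 30 feet tall' holds; manufacturer's operating manual absent → not met
6. third-party ride inspection 734 days ago vs limit 730 → not met
7. non-destructive testing 34 days ago vs limit 30 → not met
8. incident report forms absent → not met
9. certified ride operators 5 < 9 → not met
10. operator training 555 days ago vs limit 540 → not met
11. emergency-stop system test 720 days ago vs limit 730 → met
12. daily inspection log audit 591 days ago vs limit 540 → not met
Not met: 1, 2, 4, 5, 6, 7, 8, 9, 10, 12

1, 2, 4, 5, 6, 7, 8, 9, 10, 12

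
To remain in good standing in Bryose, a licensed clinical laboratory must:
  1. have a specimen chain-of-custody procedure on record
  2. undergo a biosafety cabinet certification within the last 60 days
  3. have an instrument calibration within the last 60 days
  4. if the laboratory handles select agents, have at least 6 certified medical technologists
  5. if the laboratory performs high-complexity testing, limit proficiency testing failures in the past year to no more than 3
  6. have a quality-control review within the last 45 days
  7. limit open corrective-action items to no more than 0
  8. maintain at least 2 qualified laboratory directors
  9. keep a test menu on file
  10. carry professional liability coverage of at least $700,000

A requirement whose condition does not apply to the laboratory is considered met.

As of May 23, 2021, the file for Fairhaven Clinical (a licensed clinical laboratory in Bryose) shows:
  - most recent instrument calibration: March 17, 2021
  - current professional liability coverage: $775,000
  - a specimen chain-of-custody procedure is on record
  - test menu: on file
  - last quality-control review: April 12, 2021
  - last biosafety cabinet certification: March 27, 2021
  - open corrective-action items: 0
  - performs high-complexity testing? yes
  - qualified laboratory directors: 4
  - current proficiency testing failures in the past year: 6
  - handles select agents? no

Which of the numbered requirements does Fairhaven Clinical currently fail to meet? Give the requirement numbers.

1. specimen chain-of-custody procedure present → met
2. biosafety cabinet certification 57 days ago vs limit 60 → met
3. instrument calibration 67 days ago vs limit 60 → not met
4. condition 'handles select agents' does not hold → requirement n/a → met
5. condition 'performs high-complexity testing' holds; proficiency testing failures in the past year 6 > 3 → not met
6. quality-control review 41 days ago vs limit 45 → met
7. open corrective-action items 0 ≤ 0 → met
8. qualified laboratory directors 4 ≥ 2 → met
9. test menu present → met
10. professional liability coverage $775,000 ≥ $700,000 → met
Not met: 3, 5

3, 5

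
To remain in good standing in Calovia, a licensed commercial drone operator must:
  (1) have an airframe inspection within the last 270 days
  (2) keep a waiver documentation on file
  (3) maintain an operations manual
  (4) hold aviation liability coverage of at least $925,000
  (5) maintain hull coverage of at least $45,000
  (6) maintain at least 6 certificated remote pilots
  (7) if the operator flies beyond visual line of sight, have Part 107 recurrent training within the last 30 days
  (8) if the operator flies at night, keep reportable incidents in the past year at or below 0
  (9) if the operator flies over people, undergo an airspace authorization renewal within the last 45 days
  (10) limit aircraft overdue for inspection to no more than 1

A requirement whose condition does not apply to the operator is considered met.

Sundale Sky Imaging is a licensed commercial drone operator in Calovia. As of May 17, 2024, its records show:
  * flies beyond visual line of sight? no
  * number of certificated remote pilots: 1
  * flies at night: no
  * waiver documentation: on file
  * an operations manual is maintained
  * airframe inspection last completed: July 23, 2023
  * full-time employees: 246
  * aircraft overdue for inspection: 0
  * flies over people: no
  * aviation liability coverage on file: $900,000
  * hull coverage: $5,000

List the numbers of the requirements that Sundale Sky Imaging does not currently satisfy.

1, 4, 5, 6

1. airframe inspection 299 days ago vs limit 270 → not met
2. waiver documentation present → met
3. operations manual present → met
4. aviation liability coverage $900,000 < $925,000 → not met
5. hull coverage $5,000 < $45,000 → not met
6. certificated remote pilots 1 < 6 → not met
7. condition 'flies beyond visual line of sight' does not hold → requirement n/a → met
8. condition 'flies at night' does not hold → requirement n/a → met
9. condition 'flies over people' does not hold → requirement n/a → met
10. aircraft overdue for inspection 0 ≤ 1 → met
Not met: 1, 4, 5, 6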